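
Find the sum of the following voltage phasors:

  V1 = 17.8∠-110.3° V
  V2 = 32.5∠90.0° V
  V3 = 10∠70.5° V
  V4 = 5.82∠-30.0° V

Step 1 — Convert each phasor to rectangular form:
  V1 = 17.8·(cos(-110.3°) + j·sin(-110.3°)) = -6.175 - j16.69 V
  V2 = 32.5·(cos(90.0°) + j·sin(90.0°)) = 0 + j32.5 V
  V3 = 10·(cos(70.5°) + j·sin(70.5°)) = 3.338 + j9.426 V
  V4 = 5.82·(cos(-30.0°) + j·sin(-30.0°)) = 5.04 - j2.91 V
Step 2 — Sum components: V_total = 2.203 + j22.32 V.
Step 3 — Convert to polar: |V_total| = 22.43 V, ∠V_total = 84.4°.

V_total = 22.43∠84.4° V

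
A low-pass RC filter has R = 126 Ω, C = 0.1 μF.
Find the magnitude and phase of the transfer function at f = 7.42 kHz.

Step 1 — Angular frequency: ω = 2π·7420 = 4.662e+04 rad/s.
Step 2 — Transfer function: H(jω) = 1/(1 + jωRC).
Step 3 — Denominator: 1 + jωRC = 1 + j·4.662e+04·126·1e-07 = 1 + j0.5874.
Step 4 — H = 0.7435 - j0.4367.
Step 5 — Magnitude: |H| = 0.8622 (-1.3 dB); phase: φ = -30.4°.

|H| = 0.8622 (-1.3 dB), φ = -30.4°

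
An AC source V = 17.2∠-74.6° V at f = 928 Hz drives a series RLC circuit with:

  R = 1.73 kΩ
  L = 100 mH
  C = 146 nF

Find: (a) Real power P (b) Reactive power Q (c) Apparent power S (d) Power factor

Step 1 — Angular frequency: ω = 2π·f = 2π·928 = 5831 rad/s.
Step 2 — Component impedances:
  R: Z = R = 1730 Ω
  L: Z = jωL = j·5831·0.1 = 0 + j583.1 Ω
  C: Z = 1/(jωC) = -j/(ω·C) = 0 - j1175 Ω
Step 3 — Series combination: Z_total = R + L + C = 1730 - j591.6 Ω = 1828∠-18.9° Ω.
Step 4 — Source phasor: V = 17.2∠-74.6° V = 4.568 - j16.58 V.
Step 5 — Current: I = V / Z = 0.005298 - j0.007773 A = 0.009407∠-55.7° A.
Step 6 — Complex power: S = V·I* = 0.1531 - j0.05236 VA.
Step 7 — Real power: P = Re(S) = 0.1531 W.
Step 8 — Reactive power: Q = Im(S) = -0.05236 VAR.
Step 9 — Apparent power: |S| = 0.1618 VA.
Step 10 — Power factor: PF = P/|S| = 0.9462 (leading).

(a) P = 0.1531 W  (b) Q = -0.05236 VAR  (c) S = 0.1618 VA  (d) PF = 0.9462 (leading)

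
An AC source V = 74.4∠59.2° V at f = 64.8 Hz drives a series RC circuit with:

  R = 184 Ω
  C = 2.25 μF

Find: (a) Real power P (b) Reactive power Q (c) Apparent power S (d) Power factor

Step 1 — Angular frequency: ω = 2π·f = 2π·64.8 = 407.2 rad/s.
Step 2 — Component impedances:
  R: Z = R = 184 Ω
  C: Z = 1/(jωC) = -j/(ω·C) = 0 - j1092 Ω
Step 3 — Series combination: Z_total = R + C = 184 - j1092 Ω = 1107∠-80.4° Ω.
Step 4 — Source phasor: V = 74.4∠59.2° V = 38.1 + j63.91 V.
Step 5 — Current: I = V / Z = -0.05121 + j0.04353 A = 0.06721∠139.6° A.
Step 6 — Complex power: S = V·I* = 0.8311 - j4.931 VA.
Step 7 — Real power: P = Re(S) = 0.8311 W.
Step 8 — Reactive power: Q = Im(S) = -4.931 VAR.
Step 9 — Apparent power: |S| = 5 VA.
Step 10 — Power factor: PF = P/|S| = 0.1662 (leading).

(a) P = 0.8311 W  (b) Q = -4.931 VAR  (c) S = 5 VA  (d) PF = 0.1662 (leading)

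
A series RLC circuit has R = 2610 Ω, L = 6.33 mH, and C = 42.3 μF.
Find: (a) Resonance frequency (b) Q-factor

Step 1 — Resonance condition Im(Z)=0 gives ω₀ = 1/√(LC).
Step 2 — ω₀ = 1/√(0.00633·4.23e-05) = 1933 rad/s.
Step 3 — f₀ = ω₀/(2π) = 307.6 Hz.
Step 4 — Series Q: Q = ω₀L/R = 1933·0.00633/2610 = 0.004687.

(a) f₀ = 307.6 Hz  (b) Q = 0.004687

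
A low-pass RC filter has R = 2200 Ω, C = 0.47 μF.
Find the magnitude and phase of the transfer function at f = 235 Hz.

Step 1 — Angular frequency: ω = 2π·235 = 1477 rad/s.
Step 2 — Transfer function: H(jω) = 1/(1 + jωRC).
Step 3 — Denominator: 1 + jωRC = 1 + j·1477·2200·4.7e-07 = 1 + j1.527.
Step 4 — H = 0.3002 - j0.4584.
Step 5 — Magnitude: |H| = 0.5479 (-5.2 dB); phase: φ = -56.8°.

|H| = 0.5479 (-5.2 dB), φ = -56.8°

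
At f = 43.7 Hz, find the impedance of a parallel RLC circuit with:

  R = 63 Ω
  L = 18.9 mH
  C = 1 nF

Step 1 — Angular frequency: ω = 2π·f = 2π·43.7 = 274.6 rad/s.
Step 2 — Component impedances:
  R: Z = R = 63 Ω
  L: Z = jωL = j·274.6·0.0189 = 0 + j5.189 Ω
  C: Z = 1/(jωC) = -j/(ω·C) = 0 - j3.642e+06 Ω
Step 3 — Parallel combination: 1/Z_total = 1/R + 1/L + 1/C; Z_total = 0.4246 + j5.155 Ω = 5.172∠85.3° Ω.

Z = 0.4246 + j5.155 Ω = 5.172∠85.3° Ω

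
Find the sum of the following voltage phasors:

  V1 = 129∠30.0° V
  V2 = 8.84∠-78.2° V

Step 1 — Convert each phasor to rectangular form:
  V1 = 129·(cos(30.0°) + j·sin(30.0°)) = 111.7 + j64.5 V
  V2 = 8.84·(cos(-78.2°) + j·sin(-78.2°)) = 1.808 - j8.653 V
Step 2 — Sum components: V_total = 113.5 + j55.85 V.
Step 3 — Convert to polar: |V_total| = 126.5 V, ∠V_total = 26.2°.

V_total = 126.5∠26.2° V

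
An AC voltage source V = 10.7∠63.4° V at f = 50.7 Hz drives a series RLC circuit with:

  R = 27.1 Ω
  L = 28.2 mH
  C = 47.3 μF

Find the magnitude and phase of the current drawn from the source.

Step 1 — Angular frequency: ω = 2π·f = 2π·50.7 = 318.6 rad/s.
Step 2 — Component impedances:
  R: Z = R = 27.1 Ω
  L: Z = jωL = j·318.6·0.0282 = 0 + j8.983 Ω
  C: Z = 1/(jωC) = -j/(ω·C) = 0 - j66.37 Ω
Step 3 — Series combination: Z_total = R + L + C = 27.1 - j57.38 Ω = 63.46∠-64.7° Ω.
Step 4 — Source phasor: V = 10.7∠63.4° V = 4.791 + j9.567 V.
Step 5 — Ohm's law: I = V / Z_total = (4.791 + j9.567) / (27.1 - j57.38) = -0.1041 + j0.1326 A.
Step 6 — Convert to polar: |I| = 0.1686 A, ∠I = 128.1°.

I = 0.1686∠128.1° A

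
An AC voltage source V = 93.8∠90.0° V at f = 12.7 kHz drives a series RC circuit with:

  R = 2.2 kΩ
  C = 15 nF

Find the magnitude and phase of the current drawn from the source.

Step 1 — Angular frequency: ω = 2π·f = 2π·1.27e+04 = 7.98e+04 rad/s.
Step 2 — Component impedances:
  R: Z = R = 2200 Ω
  C: Z = 1/(jωC) = -j/(ω·C) = 0 - j835.5 Ω
Step 3 — Series combination: Z_total = R + C = 2200 - j835.5 Ω = 2353∠-20.8° Ω.
Step 4 — Source phasor: V = 93.8∠90.0° V = 0 + j93.8 V.
Step 5 — Ohm's law: I = V / Z_total = (0 + j93.8) / (2200 - j835.5) = -0.01415 + j0.03726 A.
Step 6 — Convert to polar: |I| = 0.03986 A, ∠I = 110.8°.

I = 0.03986∠110.8° A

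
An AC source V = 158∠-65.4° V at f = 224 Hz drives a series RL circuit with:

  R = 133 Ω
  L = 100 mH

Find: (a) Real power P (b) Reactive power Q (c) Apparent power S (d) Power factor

Step 1 — Angular frequency: ω = 2π·f = 2π·224 = 1407 rad/s.
Step 2 — Component impedances:
  R: Z = R = 133 Ω
  L: Z = jωL = j·1407·0.1 = 0 + j140.7 Ω
Step 3 — Series combination: Z_total = R + L = 133 + j140.7 Ω = 193.6∠46.6° Ω.
Step 4 — Source phasor: V = 158∠-65.4° V = 65.77 - j143.7 V.
Step 5 — Current: I = V / Z = -0.3059 - j0.7564 A = 0.8159∠-112.0° A.
Step 6 — Complex power: S = V·I* = 88.54 + j93.7 VA.
Step 7 — Real power: P = Re(S) = 88.54 W.
Step 8 — Reactive power: Q = Im(S) = 93.7 VAR.
Step 9 — Apparent power: |S| = 128.9 VA.
Step 10 — Power factor: PF = P/|S| = 0.6868 (lagging).

(a) P = 88.54 W  (b) Q = 93.7 VAR  (c) S = 128.9 VA  (d) PF = 0.6868 (lagging)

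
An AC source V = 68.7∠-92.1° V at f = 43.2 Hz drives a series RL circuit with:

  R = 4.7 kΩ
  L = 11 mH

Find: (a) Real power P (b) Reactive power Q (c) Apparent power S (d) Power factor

Step 1 — Angular frequency: ω = 2π·f = 2π·43.2 = 271.4 rad/s.
Step 2 — Component impedances:
  R: Z = R = 4700 Ω
  L: Z = jωL = j·271.4·0.011 = 0 + j2.986 Ω
Step 3 — Series combination: Z_total = R + L = 4700 + j2.986 Ω = 4700∠0.0° Ω.
Step 4 — Source phasor: V = 68.7∠-92.1° V = -2.517 - j68.65 V.
Step 5 — Current: I = V / Z = -0.0005449 - j0.01461 A = 0.01462∠-92.1° A.
Step 6 — Complex power: S = V·I* = 1.004 + j0.0006379 VA.
Step 7 — Real power: P = Re(S) = 1.004 W.
Step 8 — Reactive power: Q = Im(S) = 0.0006379 VAR.
Step 9 — Apparent power: |S| = 1.004 VA.
Step 10 — Power factor: PF = P/|S| = 1 (lagging).

(a) P = 1.004 W  (b) Q = 0.0006379 VAR  (c) S = 1.004 VA  (d) PF = 1 (lagging)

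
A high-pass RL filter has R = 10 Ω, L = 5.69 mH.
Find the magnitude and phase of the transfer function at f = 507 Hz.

Step 1 — Angular frequency: ω = 2π·507 = 3186 rad/s.
Step 2 — Transfer function: H(jω) = jωL/(R + jωL).
Step 3 — Numerator jωL = j·18.13; denominator R + jωL = 10 + j18.13.
Step 4 — H = 0.7667 + j0.423.
Step 5 — Magnitude: |H| = 0.8756 (-1.2 dB); phase: φ = 28.9°.

|H| = 0.8756 (-1.2 dB), φ = 28.9°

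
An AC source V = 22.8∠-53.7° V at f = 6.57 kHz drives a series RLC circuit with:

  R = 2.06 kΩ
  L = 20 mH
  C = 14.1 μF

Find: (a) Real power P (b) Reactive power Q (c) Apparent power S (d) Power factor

Step 1 — Angular frequency: ω = 2π·f = 2π·6570 = 4.128e+04 rad/s.
Step 2 — Component impedances:
  R: Z = R = 2060 Ω
  L: Z = jωL = j·4.128e+04·0.02 = 0 + j825.6 Ω
  C: Z = 1/(jωC) = -j/(ω·C) = 0 - j1.718 Ω
Step 3 — Series combination: Z_total = R + L + C = 2060 + j823.9 Ω = 2219∠21.8° Ω.
Step 4 — Source phasor: V = 22.8∠-53.7° V = 13.5 - j18.38 V.
Step 5 — Current: I = V / Z = 0.002573 - j0.009949 A = 0.01028∠-75.5° A.
Step 6 — Complex power: S = V·I* = 0.2176 + j0.08701 VA.
Step 7 — Real power: P = Re(S) = 0.2176 W.
Step 8 — Reactive power: Q = Im(S) = 0.08701 VAR.
Step 9 — Apparent power: |S| = 0.2343 VA.
Step 10 — Power factor: PF = P/|S| = 0.9285 (lagging).

(a) P = 0.2176 W  (b) Q = 0.08701 VAR  (c) S = 0.2343 VA  (d) PF = 0.9285 (lagging)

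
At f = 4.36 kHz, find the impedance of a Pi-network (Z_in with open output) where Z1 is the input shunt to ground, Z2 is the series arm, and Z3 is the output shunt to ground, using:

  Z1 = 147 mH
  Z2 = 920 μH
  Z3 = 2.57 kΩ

Step 1 — Angular frequency: ω = 2π·f = 2π·4360 = 2.739e+04 rad/s.
Step 2 — Component impedances:
  Z1: Z = jωL = j·2.739e+04·0.147 = 0 + j4027 Ω
  Z2: Z = jωL = j·2.739e+04·0.00092 = 0 + j25.2 Ω
  Z3: Z = R = 2570 Ω
Step 3 — With open output, the series arm Z2 and the output shunt Z3 appear in series to ground: Z2 + Z3 = 2570 + j25.2 Ω.
Step 4 — Parallel with input shunt Z1: Z_in = Z1 || (Z2 + Z3) = 1810 + j1173 Ω = 2157∠32.9° Ω.

Z = 1810 + j1173 Ω = 2157∠32.9° Ω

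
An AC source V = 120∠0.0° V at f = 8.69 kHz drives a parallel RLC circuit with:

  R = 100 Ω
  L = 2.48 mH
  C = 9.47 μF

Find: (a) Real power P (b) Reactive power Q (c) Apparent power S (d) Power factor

Step 1 — Angular frequency: ω = 2π·f = 2π·8690 = 5.46e+04 rad/s.
Step 2 — Component impedances:
  R: Z = R = 100 Ω
  L: Z = jωL = j·5.46e+04·0.00248 = 0 + j135.4 Ω
  C: Z = 1/(jωC) = -j/(ω·C) = 0 - j1.934 Ω
Step 3 — Parallel combination: 1/Z_total = 1/R + 1/L + 1/C; Z_total = 0.03848 - j1.961 Ω = 1.962∠-88.9° Ω.
Step 4 — Source phasor: V = 120∠0.0° V = 120 V.
Step 5 — Current: I = V / Z = 1.2 + j61.16 A = 61.17∠88.9° A.
Step 6 — Complex power: S = V·I* = 144 - j7339 VA.
Step 7 — Real power: P = Re(S) = 144 W.
Step 8 — Reactive power: Q = Im(S) = -7339 VAR.
Step 9 — Apparent power: |S| = 7341 VA.
Step 10 — Power factor: PF = P/|S| = 0.01962 (leading).

(a) P = 144 W  (b) Q = -7339 VAR  (c) S = 7341 VA  (d) PF = 0.01962 (leading)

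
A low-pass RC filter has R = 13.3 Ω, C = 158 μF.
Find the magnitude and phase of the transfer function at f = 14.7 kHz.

Step 1 — Angular frequency: ω = 2π·1.47e+04 = 9.236e+04 rad/s.
Step 2 — Transfer function: H(jω) = 1/(1 + jωRC).
Step 3 — Denominator: 1 + jωRC = 1 + j·9.236e+04·13.3·0.000158 = 1 + j194.1.
Step 4 — H = 2.654e-05 - j0.005152.
Step 5 — Magnitude: |H| = 0.005152 (-45.8 dB); phase: φ = -89.7°.

|H| = 0.005152 (-45.8 dB), φ = -89.7°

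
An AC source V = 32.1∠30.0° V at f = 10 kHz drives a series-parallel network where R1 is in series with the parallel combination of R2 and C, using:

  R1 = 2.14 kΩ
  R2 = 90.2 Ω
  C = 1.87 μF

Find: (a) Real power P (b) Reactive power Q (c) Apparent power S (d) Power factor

Step 1 — Angular frequency: ω = 2π·f = 2π·1e+04 = 6.283e+04 rad/s.
Step 2 — Component impedances:
  R1: Z = R = 2140 Ω
  R2: Z = R = 90.2 Ω
  C: Z = 1/(jωC) = -j/(ω·C) = 0 - j8.511 Ω
Step 3 — Parallel branch: R2 || C = 1/(1/R2 + 1/C) = 0.796 - j8.436 Ω.
Step 4 — Series with R1: Z_total = R1 + (R2 || C) = 2141 - j8.436 Ω = 2141∠-0.2° Ω.
Step 5 — Source phasor: V = 32.1∠30.0° V = 27.8 + j16.05 V.
Step 6 — Current: I = V / Z = 0.01296 + j0.007548 A = 0.01499∠30.2° A.
Step 7 — Complex power: S = V·I* = 0.4813 - j0.001897 VA.
Step 8 — Real power: P = Re(S) = 0.4813 W.
Step 9 — Reactive power: Q = Im(S) = -0.001897 VAR.
Step 10 — Apparent power: |S| = 0.4813 VA.
Step 11 — Power factor: PF = P/|S| = 1 (leading).

(a) P = 0.4813 W  (b) Q = -0.001897 VAR  (c) S = 0.4813 VA  (d) PF = 1 (leading)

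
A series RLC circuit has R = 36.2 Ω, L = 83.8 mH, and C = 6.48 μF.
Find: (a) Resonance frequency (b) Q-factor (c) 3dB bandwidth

Step 1 — Resonance: ω₀ = 1/√(LC) = 1/√(0.0838·6.48e-06) = 1357 rad/s.
Step 2 — f₀ = ω₀/(2π) = 216 Hz.
Step 3 — Series Q: Q = ω₀L/R = 1357·0.0838/36.2 = 3.141.
Step 4 — Bandwidth: Δω = ω₀/Q = 432 rad/s; BW = Δω/(2π) = 68.75 Hz.

(a) f₀ = 216 Hz  (b) Q = 3.141  (c) BW = 68.75 Hz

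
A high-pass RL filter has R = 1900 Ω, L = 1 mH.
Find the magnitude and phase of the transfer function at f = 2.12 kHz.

Step 1 — Angular frequency: ω = 2π·2120 = 1.332e+04 rad/s.
Step 2 — Transfer function: H(jω) = jωL/(R + jωL).
Step 3 — Numerator jωL = j·13.32; denominator R + jωL = 1900 + j13.32.
Step 4 — H = 4.915e-05 + j0.00701.
Step 5 — Magnitude: |H| = 0.007011 (-43.1 dB); phase: φ = 89.6°.

|H| = 0.007011 (-43.1 dB), φ = 89.6°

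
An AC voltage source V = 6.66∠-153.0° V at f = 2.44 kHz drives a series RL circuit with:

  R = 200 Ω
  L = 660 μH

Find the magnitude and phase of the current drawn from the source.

Step 1 — Angular frequency: ω = 2π·f = 2π·2440 = 1.533e+04 rad/s.
Step 2 — Component impedances:
  R: Z = R = 200 Ω
  L: Z = jωL = j·1.533e+04·0.00066 = 0 + j10.12 Ω
Step 3 — Series combination: Z_total = R + L = 200 + j10.12 Ω = 200.3∠2.9° Ω.
Step 4 — Source phasor: V = 6.66∠-153.0° V = -5.934 - j3.024 V.
Step 5 — Ohm's law: I = V / Z_total = (-5.934 - j3.024) / (200 + j10.12) = -0.03036 - j0.01358 A.
Step 6 — Convert to polar: |I| = 0.03326 A, ∠I = -155.9°.

I = 0.03326∠-155.9° A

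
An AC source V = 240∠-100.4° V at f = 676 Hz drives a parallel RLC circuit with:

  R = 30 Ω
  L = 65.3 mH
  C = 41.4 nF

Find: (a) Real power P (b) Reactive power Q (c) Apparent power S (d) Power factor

Step 1 — Angular frequency: ω = 2π·f = 2π·676 = 4247 rad/s.
Step 2 — Component impedances:
  R: Z = R = 30 Ω
  L: Z = jωL = j·4247·0.0653 = 0 + j277.4 Ω
  C: Z = 1/(jωC) = -j/(ω·C) = 0 - j5687 Ω
Step 3 — Parallel combination: 1/Z_total = 1/R + 1/L + 1/C; Z_total = 29.69 + j3.054 Ω = 29.84∠5.9° Ω.
Step 4 — Source phasor: V = 240∠-100.4° V = -43.32 - j236.1 V.
Step 5 — Current: I = V / Z = -2.254 - j7.72 A = 8.042∠-106.3° A.
Step 6 — Complex power: S = V·I* = 1920 + j197.5 VA.
Step 7 — Real power: P = Re(S) = 1920 W.
Step 8 — Reactive power: Q = Im(S) = 197.5 VAR.
Step 9 — Apparent power: |S| = 1930 VA.
Step 10 — Power factor: PF = P/|S| = 0.9947 (lagging).

(a) P = 1920 W  (b) Q = 197.5 VAR  (c) S = 1930 VA  (d) PF = 0.9947 (lagging)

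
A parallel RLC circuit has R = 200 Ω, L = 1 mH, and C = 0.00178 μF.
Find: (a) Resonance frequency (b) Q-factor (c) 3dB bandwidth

Step 1 — Resonance: ω₀ = 1/√(LC) = 1/√(0.001·1.78e-09) = 7.495e+05 rad/s.
Step 2 — f₀ = ω₀/(2π) = 1.193e+05 Hz.
Step 3 — Parallel Q: Q = R/(ω₀L) = 200/(7.495e+05·0.001) = 0.2668.
Step 4 — Bandwidth: Δω = ω₀/Q = 2.809e+06 rad/s; BW = Δω/(2π) = 4.471e+05 Hz.

(a) f₀ = 1.193e+05 Hz  (b) Q = 0.2668  (c) BW = 4.471e+05 Hz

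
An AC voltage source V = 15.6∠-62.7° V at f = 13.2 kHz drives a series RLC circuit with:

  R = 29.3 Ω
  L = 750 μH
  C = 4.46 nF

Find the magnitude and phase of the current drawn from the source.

Step 1 — Angular frequency: ω = 2π·f = 2π·1.32e+04 = 8.294e+04 rad/s.
Step 2 — Component impedances:
  R: Z = R = 29.3 Ω
  L: Z = jωL = j·8.294e+04·0.00075 = 0 + j62.2 Ω
  C: Z = 1/(jωC) = -j/(ω·C) = 0 - j2703 Ω
Step 3 — Series combination: Z_total = R + L + C = 29.3 - j2641 Ω = 2641∠-89.4° Ω.
Step 4 — Source phasor: V = 15.6∠-62.7° V = 7.155 - j13.86 V.
Step 5 — Ohm's law: I = V / Z_total = (7.155 - j13.86) / (29.3 - j2641) = 0.005278 + j0.00265 A.
Step 6 — Convert to polar: |I| = 0.005906 A, ∠I = 26.7°.

I = 0.005906∠26.7° A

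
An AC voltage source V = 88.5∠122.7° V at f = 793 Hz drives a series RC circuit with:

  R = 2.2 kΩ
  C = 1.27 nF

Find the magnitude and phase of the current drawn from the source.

Step 1 — Angular frequency: ω = 2π·f = 2π·793 = 4983 rad/s.
Step 2 — Component impedances:
  R: Z = R = 2200 Ω
  C: Z = 1/(jωC) = -j/(ω·C) = 0 - j1.58e+05 Ω
Step 3 — Series combination: Z_total = R + C = 2200 - j1.58e+05 Ω = 1.58e+05∠-89.2° Ω.
Step 4 — Source phasor: V = 88.5∠122.7° V = -47.81 + j74.47 V.
Step 5 — Ohm's law: I = V / Z_total = (-47.81 + j74.47) / (2200 - j1.58e+05) = -0.0004754 - j0.0002959 A.
Step 6 — Convert to polar: |I| = 0.00056 A, ∠I = -148.1°.

I = 0.00056∠-148.1° A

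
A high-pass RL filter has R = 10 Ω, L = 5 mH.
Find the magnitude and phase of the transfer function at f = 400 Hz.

Step 1 — Angular frequency: ω = 2π·400 = 2513 rad/s.
Step 2 — Transfer function: H(jω) = jωL/(R + jωL).
Step 3 — Numerator jωL = j·12.57; denominator R + jωL = 10 + j12.57.
Step 4 — H = 0.6123 + j0.4872.
Step 5 — Magnitude: |H| = 0.7825 (-2.1 dB); phase: φ = 38.5°.

|H| = 0.7825 (-2.1 dB), φ = 38.5°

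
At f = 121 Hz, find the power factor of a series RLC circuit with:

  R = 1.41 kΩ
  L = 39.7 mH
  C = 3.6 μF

Step 1 — Angular frequency: ω = 2π·f = 2π·121 = 760.3 rad/s.
Step 2 — Component impedances:
  R: Z = R = 1410 Ω
  L: Z = jωL = j·760.3·0.0397 = 0 + j30.18 Ω
  C: Z = 1/(jωC) = -j/(ω·C) = 0 - j365.4 Ω
Step 3 — Series combination: Z_total = R + L + C = 1410 - j335.2 Ω = 1449∠-13.4° Ω.
Step 4 — Power factor: PF = cos(φ) = Re(Z)/|Z| = 1410/1449.3 = 0.9729.
Step 5 — Type: Im(Z) = -335.2 ⇒ leading (phase φ = -13.4°).

PF = 0.9729 (leading, φ = -13.4°)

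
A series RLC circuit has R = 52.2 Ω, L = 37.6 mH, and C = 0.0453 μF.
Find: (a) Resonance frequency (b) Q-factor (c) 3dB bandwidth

Step 1 — Resonance condition Im(Z)=0 gives ω₀ = 1/√(LC).
Step 2 — ω₀ = 1/√(0.0376·4.53e-08) = 2.423e+04 rad/s.
Step 3 — f₀ = ω₀/(2π) = 3856 Hz.
Step 4 — Series Q: Q = ω₀L/R = 2.423e+04·0.0376/52.2 = 17.45.
Step 5 — 3dB bandwidth: Δω = ω₀/Q = 1388 rad/s; BW = Δω/(2π) = 221 Hz.

(a) f₀ = 3856 Hz  (b) Q = 17.45  (c) BW = 221 Hz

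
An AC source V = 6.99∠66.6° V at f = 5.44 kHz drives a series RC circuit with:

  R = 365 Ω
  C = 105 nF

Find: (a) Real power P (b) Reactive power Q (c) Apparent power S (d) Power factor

Step 1 — Angular frequency: ω = 2π·f = 2π·5440 = 3.418e+04 rad/s.
Step 2 — Component impedances:
  R: Z = R = 365 Ω
  C: Z = 1/(jωC) = -j/(ω·C) = 0 - j278.6 Ω
Step 3 — Series combination: Z_total = R + C = 365 - j278.6 Ω = 459.2∠-37.4° Ω.
Step 4 — Source phasor: V = 6.99∠66.6° V = 2.776 + j6.415 V.
Step 5 — Current: I = V / Z = -0.003672 + j0.01477 A = 0.01522∠104.0° A.
Step 6 — Complex power: S = V·I* = 0.08458 - j0.06456 VA.
Step 7 — Real power: P = Re(S) = 0.08458 W.
Step 8 — Reactive power: Q = Im(S) = -0.06456 VAR.
Step 9 — Apparent power: |S| = 0.1064 VA.
Step 10 — Power factor: PF = P/|S| = 0.7949 (leading).

(a) P = 0.08458 W  (b) Q = -0.06456 VAR  (c) S = 0.1064 VA  (d) PF = 0.7949 (leading)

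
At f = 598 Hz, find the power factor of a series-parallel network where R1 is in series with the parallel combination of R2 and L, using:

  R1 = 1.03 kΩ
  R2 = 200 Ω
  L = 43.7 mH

Step 1 — Angular frequency: ω = 2π·f = 2π·598 = 3757 rad/s.
Step 2 — Component impedances:
  R1: Z = R = 1030 Ω
  R2: Z = R = 200 Ω
  L: Z = jωL = j·3757·0.0437 = 0 + j164.2 Ω
Step 3 — Parallel branch: R2 || L = 1/(1/R2 + 1/L) = 80.53 + j98.09 Ω.
Step 4 — Series with R1: Z_total = R1 + (R2 || L) = 1111 + j98.09 Ω = 1115∠5.0° Ω.
Step 5 — Power factor: PF = cos(φ) = Re(Z)/|Z| = 1110.5/1114.8 = 0.9961.
Step 6 — Type: Im(Z) = 98.09 ⇒ lagging (phase φ = 5.0°).

PF = 0.9961 (lagging, φ = 5.0°)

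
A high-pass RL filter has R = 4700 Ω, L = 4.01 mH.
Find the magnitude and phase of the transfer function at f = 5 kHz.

Step 1 — Angular frequency: ω = 2π·5000 = 3.142e+04 rad/s.
Step 2 — Transfer function: H(jω) = jωL/(R + jωL).
Step 3 — Numerator jωL = j·126; denominator R + jωL = 4700 + j126.
Step 4 — H = 0.0007179 + j0.02678.
Step 5 — Magnitude: |H| = 0.02679 (-31.4 dB); phase: φ = 88.5°.

|H| = 0.02679 (-31.4 dB), φ = 88.5°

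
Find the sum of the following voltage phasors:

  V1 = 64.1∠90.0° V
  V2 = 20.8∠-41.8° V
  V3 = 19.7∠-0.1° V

Step 1 — Convert each phasor to rectangular form:
  V1 = 64.1·(cos(90.0°) + j·sin(90.0°)) = 0 + j64.1 V
  V2 = 20.8·(cos(-41.8°) + j·sin(-41.8°)) = 15.51 - j13.86 V
  V3 = 19.7·(cos(-0.1°) + j·sin(-0.1°)) = 19.7 - j0.03438 V
Step 2 — Sum components: V_total = 35.21 + j50.2 V.
Step 3 — Convert to polar: |V_total| = 61.32 V, ∠V_total = 55.0°.

V_total = 61.32∠55.0° V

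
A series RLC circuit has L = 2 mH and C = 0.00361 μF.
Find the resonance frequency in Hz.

Step 1 — Resonance condition Im(Z)=0 gives ω₀ = 1/√(LC).
Step 2 — ω₀ = 1/√(0.002·3.61e-09) = 3.722e+05 rad/s.
Step 3 — f₀ = ω₀/(2π) = 5.923e+04 Hz.

f₀ = 5.923e+04 Hz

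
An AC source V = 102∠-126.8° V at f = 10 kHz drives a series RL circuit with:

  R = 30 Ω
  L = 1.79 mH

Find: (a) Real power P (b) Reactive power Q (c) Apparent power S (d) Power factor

Step 1 — Angular frequency: ω = 2π·f = 2π·1e+04 = 6.283e+04 rad/s.
Step 2 — Component impedances:
  R: Z = R = 30 Ω
  L: Z = jωL = j·6.283e+04·0.00179 = 0 + j112.5 Ω
Step 3 — Series combination: Z_total = R + L = 30 + j112.5 Ω = 116.4∠75.1° Ω.
Step 4 — Source phasor: V = 102∠-126.8° V = -61.1 - j81.67 V.
Step 5 — Current: I = V / Z = -0.8132 + j0.3263 A = 0.8763∠158.1° A.
Step 6 — Complex power: S = V·I* = 23.04 + j86.36 VA.
Step 7 — Real power: P = Re(S) = 23.04 W.
Step 8 — Reactive power: Q = Im(S) = 86.36 VAR.
Step 9 — Apparent power: |S| = 89.38 VA.
Step 10 — Power factor: PF = P/|S| = 0.2577 (lagging).

(a) P = 23.04 W  (b) Q = 86.36 VAR  (c) S = 89.38 VA  (d) PF = 0.2577 (lagging)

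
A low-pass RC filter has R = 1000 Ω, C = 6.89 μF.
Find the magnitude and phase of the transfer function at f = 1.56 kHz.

Step 1 — Angular frequency: ω = 2π·1560 = 9802 rad/s.
Step 2 — Transfer function: H(jω) = 1/(1 + jωRC).
Step 3 — Denominator: 1 + jωRC = 1 + j·9802·1000·6.89e-06 = 1 + j67.53.
Step 4 — H = 0.0002192 - j0.0148.
Step 5 — Magnitude: |H| = 0.01481 (-36.6 dB); phase: φ = -89.2°.

|H| = 0.01481 (-36.6 dB), φ = -89.2°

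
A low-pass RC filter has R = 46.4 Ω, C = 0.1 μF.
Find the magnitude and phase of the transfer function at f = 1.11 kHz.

Step 1 — Angular frequency: ω = 2π·1110 = 6974 rad/s.
Step 2 — Transfer function: H(jω) = 1/(1 + jωRC).
Step 3 — Denominator: 1 + jωRC = 1 + j·6974·46.4·1e-07 = 1 + j0.03236.
Step 4 — H = 0.999 - j0.03233.
Step 5 — Magnitude: |H| = 0.9995 (-0.0 dB); phase: φ = -1.9°.

|H| = 0.9995 (-0.0 dB), φ = -1.9°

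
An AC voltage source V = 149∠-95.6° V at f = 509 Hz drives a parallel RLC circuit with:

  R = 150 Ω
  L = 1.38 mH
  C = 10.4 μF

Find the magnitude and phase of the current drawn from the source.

Step 1 — Angular frequency: ω = 2π·f = 2π·509 = 3198 rad/s.
Step 2 — Component impedances:
  R: Z = R = 150 Ω
  L: Z = jωL = j·3198·0.00138 = 0 + j4.413 Ω
  C: Z = 1/(jωC) = -j/(ω·C) = 0 - j30.07 Ω
Step 3 — Parallel combination: 1/Z_total = 1/R + 1/L + 1/C; Z_total = 0.1782 + j5.167 Ω = 5.17∠88.0° Ω.
Step 4 — Source phasor: V = 149∠-95.6° V = -14.54 - j148.3 V.
Step 5 — Ohm's law: I = V / Z_total = (-14.54 - j148.3) / (0.1782 + j5.167) = -28.76 + j1.822 A.
Step 6 — Convert to polar: |I| = 28.82 A, ∠I = 176.4°.

I = 28.82∠176.4° A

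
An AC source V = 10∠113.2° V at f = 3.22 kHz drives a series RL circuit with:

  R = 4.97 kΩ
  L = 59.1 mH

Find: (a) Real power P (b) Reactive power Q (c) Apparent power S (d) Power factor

Step 1 — Angular frequency: ω = 2π·f = 2π·3220 = 2.023e+04 rad/s.
Step 2 — Component impedances:
  R: Z = R = 4970 Ω
  L: Z = jωL = j·2.023e+04·0.0591 = 0 + j1196 Ω
Step 3 — Series combination: Z_total = R + L = 4970 + j1196 Ω = 5112∠13.5° Ω.
Step 4 — Source phasor: V = 10∠113.2° V = -3.939 + j9.191 V.
Step 5 — Current: I = V / Z = -0.0003287 + j0.001928 A = 0.001956∠99.7° A.
Step 6 — Complex power: S = V·I* = 0.01902 + j0.004576 VA.
Step 7 — Real power: P = Re(S) = 0.01902 W.
Step 8 — Reactive power: Q = Im(S) = 0.004576 VAR.
Step 9 — Apparent power: |S| = 0.01956 VA.
Step 10 — Power factor: PF = P/|S| = 0.9723 (lagging).

(a) P = 0.01902 W  (b) Q = 0.004576 VAR  (c) S = 0.01956 VA  (d) PF = 0.9723 (lagging)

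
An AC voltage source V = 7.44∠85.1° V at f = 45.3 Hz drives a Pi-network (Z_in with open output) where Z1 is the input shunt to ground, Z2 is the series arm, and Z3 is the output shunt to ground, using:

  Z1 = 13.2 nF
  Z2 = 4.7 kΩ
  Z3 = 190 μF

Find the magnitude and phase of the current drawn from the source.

Step 1 — Angular frequency: ω = 2π·f = 2π·45.3 = 284.6 rad/s.
Step 2 — Component impedances:
  Z1: Z = 1/(jωC) = -j/(ω·C) = 0 - j2.662e+05 Ω
  Z2: Z = R = 4700 Ω
  Z3: Z = 1/(jωC) = -j/(ω·C) = 0 - j18.49 Ω
Step 3 — With open output, the series arm Z2 and the output shunt Z3 appear in series to ground: Z2 + Z3 = 4700 - j18.49 Ω.
Step 4 — Parallel with input shunt Z1: Z_in = Z1 || (Z2 + Z3) = 4698 - j101.4 Ω = 4699∠-1.2° Ω.
Step 5 — Source phasor: V = 7.44∠85.1° V = 0.6355 + j7.413 V.
Step 6 — Ohm's law: I = V / Z_total = (0.6355 + j7.413) / (4698 - j101.4) = 0.0001012 + j0.00158 A.
Step 7 — Convert to polar: |I| = 0.001583 A, ∠I = 86.3°.

I = 0.001583∠86.3° A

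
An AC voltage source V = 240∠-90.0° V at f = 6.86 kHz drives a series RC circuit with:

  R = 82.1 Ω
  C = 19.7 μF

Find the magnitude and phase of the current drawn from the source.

Step 1 — Angular frequency: ω = 2π·f = 2π·6860 = 4.31e+04 rad/s.
Step 2 — Component impedances:
  R: Z = R = 82.1 Ω
  C: Z = 1/(jωC) = -j/(ω·C) = 0 - j1.178 Ω
Step 3 — Series combination: Z_total = R + C = 82.1 - j1.178 Ω = 82.11∠-0.8° Ω.
Step 4 — Source phasor: V = 240∠-90.0° V = 0 - j240 V.
Step 5 — Ohm's law: I = V / Z_total = (0 - j240) / (82.1 - j1.178) = 0.04192 - j2.923 A.
Step 6 — Convert to polar: |I| = 2.923 A, ∠I = -89.2°.

I = 2.923∠-89.2° A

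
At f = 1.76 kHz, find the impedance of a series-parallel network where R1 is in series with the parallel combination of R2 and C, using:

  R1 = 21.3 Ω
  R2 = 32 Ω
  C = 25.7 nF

Step 1 — Angular frequency: ω = 2π·f = 2π·1760 = 1.106e+04 rad/s.
Step 2 — Component impedances:
  R1: Z = R = 21.3 Ω
  R2: Z = R = 32 Ω
  C: Z = 1/(jωC) = -j/(ω·C) = 0 - j3519 Ω
Step 3 — Parallel branch: R2 || C = 1/(1/R2 + 1/C) = 32 - j0.291 Ω.
Step 4 — Series with R1: Z_total = R1 + (R2 || C) = 53.3 - j0.291 Ω = 53.3∠-0.3° Ω.

Z = 53.3 - j0.291 Ω = 53.3∠-0.3° Ω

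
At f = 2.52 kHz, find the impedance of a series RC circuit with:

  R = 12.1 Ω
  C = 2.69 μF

Step 1 — Angular frequency: ω = 2π·f = 2π·2520 = 1.583e+04 rad/s.
Step 2 — Component impedances:
  R: Z = R = 12.1 Ω
  C: Z = 1/(jωC) = -j/(ω·C) = 0 - j23.48 Ω
Step 3 — Series combination: Z_total = R + C = 12.1 - j23.48 Ω = 26.41∠-62.7° Ω.

Z = 12.1 - j23.48 Ω = 26.41∠-62.7° Ω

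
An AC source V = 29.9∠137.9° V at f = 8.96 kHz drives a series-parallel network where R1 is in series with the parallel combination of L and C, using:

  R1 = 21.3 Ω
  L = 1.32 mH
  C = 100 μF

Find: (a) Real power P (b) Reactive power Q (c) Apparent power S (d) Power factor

Step 1 — Angular frequency: ω = 2π·f = 2π·8960 = 5.63e+04 rad/s.
Step 2 — Component impedances:
  R1: Z = R = 21.3 Ω
  L: Z = jωL = j·5.63e+04·0.00132 = 0 + j74.31 Ω
  C: Z = 1/(jωC) = -j/(ω·C) = 0 - j0.1776 Ω
Step 3 — Parallel branch: L || C = 1/(1/L + 1/C) = 0 - j0.1781 Ω.
Step 4 — Series with R1: Z_total = R1 + (L || C) = 21.3 - j0.1781 Ω = 21.3∠-0.5° Ω.
Step 5 — Source phasor: V = 29.9∠137.9° V = -22.19 + j20.05 V.
Step 6 — Current: I = V / Z = -1.049 + j0.9323 A = 1.404∠138.4° A.
Step 7 — Complex power: S = V·I* = 41.97 - j0.3508 VA.
Step 8 — Real power: P = Re(S) = 41.97 W.
Step 9 — Reactive power: Q = Im(S) = -0.3508 VAR.
Step 10 — Apparent power: |S| = 41.97 VA.
Step 11 — Power factor: PF = P/|S| = 1 (leading).

(a) P = 41.97 W  (b) Q = -0.3508 VAR  (c) S = 41.97 VA  (d) PF = 1 (leading)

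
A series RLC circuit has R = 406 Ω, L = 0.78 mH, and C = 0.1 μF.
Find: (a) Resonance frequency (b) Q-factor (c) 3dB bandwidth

Step 1 — Resonance: ω₀ = 1/√(LC) = 1/√(0.00078·1e-07) = 1.132e+05 rad/s.
Step 2 — f₀ = ω₀/(2π) = 1.802e+04 Hz.
Step 3 — Series Q: Q = ω₀L/R = 1.132e+05·0.00078/406 = 0.2175.
Step 4 — Bandwidth: Δω = ω₀/Q = 5.205e+05 rad/s; BW = Δω/(2π) = 8.284e+04 Hz.

(a) f₀ = 1.802e+04 Hz  (b) Q = 0.2175  (c) BW = 8.284e+04 Hz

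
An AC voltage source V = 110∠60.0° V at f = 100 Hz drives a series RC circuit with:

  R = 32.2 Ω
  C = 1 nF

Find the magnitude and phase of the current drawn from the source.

Step 1 — Angular frequency: ω = 2π·f = 2π·100 = 628.3 rad/s.
Step 2 — Component impedances:
  R: Z = R = 32.2 Ω
  C: Z = 1/(jωC) = -j/(ω·C) = 0 - j1.592e+06 Ω
Step 3 — Series combination: Z_total = R + C = 32.2 - j1.592e+06 Ω = 1.592e+06∠-90.0° Ω.
Step 4 — Source phasor: V = 110∠60.0° V = 55 + j95.26 V.
Step 5 — Ohm's law: I = V / Z_total = (55 + j95.26) / (32.2 - j1.592e+06) = -5.985e-05 + j3.456e-05 A.
Step 6 — Convert to polar: |I| = 6.912e-05 A, ∠I = 150.0°.

I = 6.912e-05∠150.0° A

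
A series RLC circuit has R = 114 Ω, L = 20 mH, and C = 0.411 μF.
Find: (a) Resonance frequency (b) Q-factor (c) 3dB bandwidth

Step 1 — Resonance: ω₀ = 1/√(LC) = 1/√(0.02·4.11e-07) = 1.103e+04 rad/s.
Step 2 — f₀ = ω₀/(2π) = 1755 Hz.
Step 3 — Series Q: Q = ω₀L/R = 1.103e+04·0.02/114 = 1.935.
Step 4 — Bandwidth: Δω = ω₀/Q = 5700 rad/s; BW = Δω/(2π) = 907.2 Hz.

(a) f₀ = 1755 Hz  (b) Q = 1.935  (c) BW = 907.2 Hz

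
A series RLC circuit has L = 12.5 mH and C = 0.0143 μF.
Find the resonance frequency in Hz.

Step 1 — Resonance condition Im(Z)=0 gives ω₀ = 1/√(LC).
Step 2 — ω₀ = 1/√(0.0125·1.43e-08) = 7.48e+04 rad/s.
Step 3 — f₀ = ω₀/(2π) = 1.19e+04 Hz.

f₀ = 1.19e+04 Hz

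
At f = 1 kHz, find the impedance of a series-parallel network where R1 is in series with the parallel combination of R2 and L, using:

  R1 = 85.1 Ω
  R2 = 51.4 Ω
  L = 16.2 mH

Step 1 — Angular frequency: ω = 2π·f = 2π·1000 = 6283 rad/s.
Step 2 — Component impedances:
  R1: Z = R = 85.1 Ω
  R2: Z = R = 51.4 Ω
  L: Z = jωL = j·6283·0.0162 = 0 + j101.8 Ω
Step 3 — Parallel branch: R2 || L = 1/(1/R2 + 1/L) = 40.96 + j20.68 Ω.
Step 4 — Series with R1: Z_total = R1 + (R2 || L) = 126.1 + j20.68 Ω = 127.7∠9.3° Ω.

Z = 126.1 + j20.68 Ω = 127.7∠9.3° Ω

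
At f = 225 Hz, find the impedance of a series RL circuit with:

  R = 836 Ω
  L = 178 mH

Step 1 — Angular frequency: ω = 2π·f = 2π·225 = 1414 rad/s.
Step 2 — Component impedances:
  R: Z = R = 836 Ω
  L: Z = jωL = j·1414·0.178 = 0 + j251.6 Ω
Step 3 — Series combination: Z_total = R + L = 836 + j251.6 Ω = 873.1∠16.8° Ω.

Z = 836 + j251.6 Ω = 873.1∠16.8° Ω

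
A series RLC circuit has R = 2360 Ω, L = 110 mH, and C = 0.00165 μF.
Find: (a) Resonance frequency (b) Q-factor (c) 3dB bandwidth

Step 1 — Resonance: ω₀ = 1/√(LC) = 1/√(0.11·1.65e-09) = 7.423e+04 rad/s.
Step 2 — f₀ = ω₀/(2π) = 1.181e+04 Hz.
Step 3 — Series Q: Q = ω₀L/R = 7.423e+04·0.11/2360 = 3.46.
Step 4 — Bandwidth: Δω = ω₀/Q = 2.145e+04 rad/s; BW = Δω/(2π) = 3415 Hz.

(a) f₀ = 1.181e+04 Hz  (b) Q = 3.46  (c) BW = 3415 Hz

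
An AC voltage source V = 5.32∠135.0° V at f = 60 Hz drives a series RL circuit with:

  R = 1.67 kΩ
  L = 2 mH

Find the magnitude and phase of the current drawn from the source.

Step 1 — Angular frequency: ω = 2π·f = 2π·60 = 377 rad/s.
Step 2 — Component impedances:
  R: Z = R = 1670 Ω
  L: Z = jωL = j·377·0.002 = 0 + j0.754 Ω
Step 3 — Series combination: Z_total = R + L = 1670 + j0.754 Ω = 1670∠0.0° Ω.
Step 4 — Source phasor: V = 5.32∠135.0° V = -3.762 + j3.762 V.
Step 5 — Ohm's law: I = V / Z_total = (-3.762 + j3.762) / (1670 + j0.754) = -0.002252 + j0.002254 A.
Step 6 — Convert to polar: |I| = 0.003186 A, ∠I = 135.0°.

I = 0.003186∠135.0° A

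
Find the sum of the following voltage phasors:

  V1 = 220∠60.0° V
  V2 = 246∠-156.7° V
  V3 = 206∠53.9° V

Step 1 — Convert each phasor to rectangular form:
  V1 = 220·(cos(60.0°) + j·sin(60.0°)) = 110 + j190.5 V
  V2 = 246·(cos(-156.7°) + j·sin(-156.7°)) = -225.9 - j97.3 V
  V3 = 206·(cos(53.9°) + j·sin(53.9°)) = 121.4 + j166.4 V
Step 2 — Sum components: V_total = 5.437 + j259.7 V.
Step 3 — Convert to polar: |V_total| = 259.7 V, ∠V_total = 88.8°.

V_total = 259.7∠88.8° V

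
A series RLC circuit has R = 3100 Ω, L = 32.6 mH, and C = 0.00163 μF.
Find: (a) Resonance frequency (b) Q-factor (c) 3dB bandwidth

Step 1 — Resonance condition Im(Z)=0 gives ω₀ = 1/√(LC).
Step 2 — ω₀ = 1/√(0.0326·1.63e-09) = 1.372e+05 rad/s.
Step 3 — f₀ = ω₀/(2π) = 2.183e+04 Hz.
Step 4 — Series Q: Q = ω₀L/R = 1.372e+05·0.0326/3100 = 1.443.
Step 5 — 3dB bandwidth: Δω = ω₀/Q = 9.509e+04 rad/s; BW = Δω/(2π) = 1.513e+04 Hz.

(a) f₀ = 2.183e+04 Hz  (b) Q = 1.443  (c) BW = 1.513e+04 Hz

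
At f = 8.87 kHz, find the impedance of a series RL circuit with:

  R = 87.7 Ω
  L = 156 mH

Step 1 — Angular frequency: ω = 2π·f = 2π·8870 = 5.573e+04 rad/s.
Step 2 — Component impedances:
  R: Z = R = 87.7 Ω
  L: Z = jωL = j·5.573e+04·0.156 = 0 + j8694 Ω
Step 3 — Series combination: Z_total = R + L = 87.7 + j8694 Ω = 8695∠89.4° Ω.

Z = 87.7 + j8694 Ω = 8695∠89.4° Ω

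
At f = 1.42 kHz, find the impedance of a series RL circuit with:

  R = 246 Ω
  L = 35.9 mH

Step 1 — Angular frequency: ω = 2π·f = 2π·1420 = 8922 rad/s.
Step 2 — Component impedances:
  R: Z = R = 246 Ω
  L: Z = jωL = j·8922·0.0359 = 0 + j320.3 Ω
Step 3 — Series combination: Z_total = R + L = 246 + j320.3 Ω = 403.9∠52.5° Ω.

Z = 246 + j320.3 Ω = 403.9∠52.5° Ω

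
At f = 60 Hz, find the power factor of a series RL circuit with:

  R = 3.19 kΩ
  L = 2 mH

Step 1 — Angular frequency: ω = 2π·f = 2π·60 = 377 rad/s.
Step 2 — Component impedances:
  R: Z = R = 3190 Ω
  L: Z = jωL = j·377·0.002 = 0 + j0.754 Ω
Step 3 — Series combination: Z_total = R + L = 3190 + j0.754 Ω = 3190∠0.0° Ω.
Step 4 — Power factor: PF = cos(φ) = Re(Z)/|Z| = 3190/3190 = 1.
Step 5 — Type: Im(Z) = 0.754 ⇒ lagging (phase φ = 0.0°).

PF = 1 (lagging, φ = 0.0°)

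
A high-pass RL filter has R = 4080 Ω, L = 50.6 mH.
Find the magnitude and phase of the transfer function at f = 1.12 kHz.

Step 1 — Angular frequency: ω = 2π·1120 = 7037 rad/s.
Step 2 — Transfer function: H(jω) = jωL/(R + jωL).
Step 3 — Numerator jωL = j·356.1; denominator R + jωL = 4080 + j356.1.
Step 4 — H = 0.007559 + j0.08661.
Step 5 — Magnitude: |H| = 0.08694 (-21.2 dB); phase: φ = 85.0°.

|H| = 0.08694 (-21.2 dB), φ = 85.0°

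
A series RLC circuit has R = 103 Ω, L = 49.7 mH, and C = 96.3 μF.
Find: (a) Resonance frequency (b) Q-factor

Step 1 — Resonance condition Im(Z)=0 gives ω₀ = 1/√(LC).
Step 2 — ω₀ = 1/√(0.0497·9.63e-05) = 457.1 rad/s.
Step 3 — f₀ = ω₀/(2π) = 72.75 Hz.
Step 4 — Series Q: Q = ω₀L/R = 457.1·0.0497/103 = 0.2206.

(a) f₀ = 72.75 Hz  (b) Q = 0.2206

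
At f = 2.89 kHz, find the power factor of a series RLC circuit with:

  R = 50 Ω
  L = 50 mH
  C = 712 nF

Step 1 — Angular frequency: ω = 2π·f = 2π·2890 = 1.816e+04 rad/s.
Step 2 — Component impedances:
  R: Z = R = 50 Ω
  L: Z = jωL = j·1.816e+04·0.05 = 0 + j907.9 Ω
  C: Z = 1/(jωC) = -j/(ω·C) = 0 - j77.35 Ω
Step 3 — Series combination: Z_total = R + L + C = 50 + j830.6 Ω = 832.1∠86.6° Ω.
Step 4 — Power factor: PF = cos(φ) = Re(Z)/|Z| = 50/832.1 = 0.06009.
Step 5 — Type: Im(Z) = 830.6 ⇒ lagging (phase φ = 86.6°).

PF = 0.06009 (lagging, φ = 86.6°)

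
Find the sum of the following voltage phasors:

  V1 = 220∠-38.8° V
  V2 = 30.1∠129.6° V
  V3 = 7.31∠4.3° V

Step 1 — Convert each phasor to rectangular form:
  V1 = 220·(cos(-38.8°) + j·sin(-38.8°)) = 171.5 - j137.9 V
  V2 = 30.1·(cos(129.6°) + j·sin(129.6°)) = -19.19 + j23.19 V
  V3 = 7.31·(cos(4.3°) + j·sin(4.3°)) = 7.289 + j0.5481 V
Step 2 — Sum components: V_total = 159.6 - j114.1 V.
Step 3 — Convert to polar: |V_total| = 196.2 V, ∠V_total = -35.6°.

V_total = 196.2∠-35.6° V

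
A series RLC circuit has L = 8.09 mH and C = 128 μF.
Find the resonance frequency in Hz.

Step 1 — Resonance condition Im(Z)=0 gives ω₀ = 1/√(LC).
Step 2 — ω₀ = 1/√(0.00809·0.000128) = 982.7 rad/s.
Step 3 — f₀ = ω₀/(2π) = 156.4 Hz.

f₀ = 156.4 Hz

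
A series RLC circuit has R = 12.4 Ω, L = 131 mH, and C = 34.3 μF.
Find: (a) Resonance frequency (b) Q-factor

Step 1 — Resonance condition Im(Z)=0 gives ω₀ = 1/√(LC).
Step 2 — ω₀ = 1/√(0.131·3.43e-05) = 471.8 rad/s.
Step 3 — f₀ = ω₀/(2π) = 75.08 Hz.
Step 4 — Series Q: Q = ω₀L/R = 471.8·0.131/12.4 = 4.984.

(a) f₀ = 75.08 Hz  (b) Q = 4.984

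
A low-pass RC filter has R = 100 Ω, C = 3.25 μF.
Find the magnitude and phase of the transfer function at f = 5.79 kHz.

Step 1 — Angular frequency: ω = 2π·5790 = 3.638e+04 rad/s.
Step 2 — Transfer function: H(jω) = 1/(1 + jωRC).
Step 3 — Denominator: 1 + jωRC = 1 + j·3.638e+04·100·3.25e-06 = 1 + j11.82.
Step 4 — H = 0.007103 - j0.08398.
Step 5 — Magnitude: |H| = 0.08428 (-21.5 dB); phase: φ = -85.2°.

|H| = 0.08428 (-21.5 dB), φ = -85.2°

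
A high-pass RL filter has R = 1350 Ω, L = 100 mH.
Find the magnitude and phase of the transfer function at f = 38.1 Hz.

Step 1 — Angular frequency: ω = 2π·38.1 = 239.4 rad/s.
Step 2 — Transfer function: H(jω) = jωL/(R + jωL).
Step 3 — Numerator jωL = j·23.94; denominator R + jωL = 1350 + j23.94.
Step 4 — H = 0.0003143 + j0.01773.
Step 5 — Magnitude: |H| = 0.01773 (-35.0 dB); phase: φ = 89.0°.

|H| = 0.01773 (-35.0 dB), φ = 89.0°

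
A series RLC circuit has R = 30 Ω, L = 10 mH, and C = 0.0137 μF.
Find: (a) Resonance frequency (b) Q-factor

Step 1 — Resonance condition Im(Z)=0 gives ω₀ = 1/√(LC).
Step 2 — ω₀ = 1/√(0.01·1.37e-08) = 8.544e+04 rad/s.
Step 3 — f₀ = ω₀/(2π) = 1.36e+04 Hz.
Step 4 — Series Q: Q = ω₀L/R = 8.544e+04·0.01/30 = 28.48.

(a) f₀ = 1.36e+04 Hz  (b) Q = 28.48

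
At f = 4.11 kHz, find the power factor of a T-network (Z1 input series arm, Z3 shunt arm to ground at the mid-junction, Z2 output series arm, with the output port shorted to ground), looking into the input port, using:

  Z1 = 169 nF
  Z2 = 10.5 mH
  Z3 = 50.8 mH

Step 1 — Angular frequency: ω = 2π·f = 2π·4110 = 2.582e+04 rad/s.
Step 2 — Component impedances:
  Z1: Z = 1/(jωC) = -j/(ω·C) = 0 - j229.1 Ω
  Z2: Z = jωL = j·2.582e+04·0.0105 = 0 + j271.2 Ω
  Z3: Z = jωL = j·2.582e+04·0.0508 = 0 + j1312 Ω
Step 3 — With the output port shorted to ground, the output series arm Z2 runs from the junction to ground; the shunt arm Z3 also runs from the junction to ground. They appear in parallel: Z3 || Z2 = 0 + j224.7 Ω.
Step 4 — Series with input arm Z1: Z_in = Z1 + (Z3 || Z2) = 0 - j4.429 Ω = 4.429∠-90.0° Ω.
Step 5 — Power factor: PF = cos(φ) = Re(Z)/|Z| = 0/4.429 = 0.
Step 6 — Type: Im(Z) = -4.429 ⇒ leading (phase φ = -90.0°).

PF = 0 (leading, φ = -90.0°)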